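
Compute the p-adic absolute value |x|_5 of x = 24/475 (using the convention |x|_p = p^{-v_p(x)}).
|24/475|_5 = 25

Step 1 — compute v_5(x) by factoring powers of 5 out of the numerator and denominator: v_5(24/475) = -2. Step 2 — apply |x|_p = p^{-v_p(x)} = 5^{2} = 25.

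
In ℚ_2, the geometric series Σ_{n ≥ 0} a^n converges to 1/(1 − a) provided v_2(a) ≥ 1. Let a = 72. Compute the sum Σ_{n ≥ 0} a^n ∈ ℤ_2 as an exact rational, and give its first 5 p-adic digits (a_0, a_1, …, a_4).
Σ a^n = 1/(1 − a) = -1/71;  first 5 digits = (1, 0, 0, 1, 0)

v_2(a) = 3 ≥ 1, so the series converges in ℤ_2 to 1/(1 − a) = 1/(1 − 72) = -1/71. Expand this rational in ℤ_2: compute digits iteratively via d_i = x_i mod 2, x_{i+1} = (x_i − d_i)/2. The first 5 digits are (1, 0, 0, 1, 0).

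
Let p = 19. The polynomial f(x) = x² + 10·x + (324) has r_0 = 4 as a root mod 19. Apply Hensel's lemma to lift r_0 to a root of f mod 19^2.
r_1 = 23 (mod 361)

Hensel: r_{i+1} = r_i − f(r_i)·(f′(r_i))^{-1} mod 19^{i+2}, f′(x) = 2x + 10. Iterate:
  r_0 = 4 (mod 19)
  r_1 = 23 (mod 361)
Final: r = 23 satisfies f(r) ≡ 0 mod 19^2.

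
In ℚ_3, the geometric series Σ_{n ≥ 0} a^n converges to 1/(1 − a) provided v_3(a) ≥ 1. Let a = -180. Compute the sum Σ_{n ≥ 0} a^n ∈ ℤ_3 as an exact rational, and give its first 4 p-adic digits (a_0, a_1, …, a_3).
Σ a^n = 1/(1 − a) = 1/181;  first 4 digits = (1, 0, 1, 2)

v_3(a) = 2 ≥ 1, so the series converges in ℤ_3 to 1/(1 − a) = 1/(1 − (-180)) = 1/181. Expand this rational in ℤ_3: compute digits iteratively via d_i = x_i mod 3, x_{i+1} = (x_i − d_i)/3. The first 4 digits are (1, 0, 1, 2).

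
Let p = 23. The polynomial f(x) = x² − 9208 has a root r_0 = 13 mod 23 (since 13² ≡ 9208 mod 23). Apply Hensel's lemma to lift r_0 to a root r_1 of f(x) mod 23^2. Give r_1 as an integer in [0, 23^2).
r_1 = 381 (mod 529)

Hensel's recurrence: r_{i+1} = r_i − f(r_i)·(f′(r_i))^{-1} mod 23^{i+2}, with f′(x) = 2x. Iterate:
  r_0 = 13 (mod 23)
  r_1 = 381 (mod 529)
Final: r_1 = 381, and one checks f(r_1) ≡ 0 mod 23^2.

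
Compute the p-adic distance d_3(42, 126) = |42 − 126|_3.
d_3(42, 126) = 1/3

Step 1 — x − y = 42 − 126 = -84. Step 2 — v_3(-84) = 1 (factor: -84 = −(3^1 · 28); the sign does not affect v_p). Step 3 — |x − y|_3 = 3^{-1} = 1/3.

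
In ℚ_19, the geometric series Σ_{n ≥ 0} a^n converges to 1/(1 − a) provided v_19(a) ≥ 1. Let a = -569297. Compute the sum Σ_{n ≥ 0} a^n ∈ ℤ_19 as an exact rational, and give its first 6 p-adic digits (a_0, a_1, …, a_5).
Σ a^n = 1/(1 − a) = 1/569298;  first 6 digits = (1, 0, 0, 12, 14, 18)

v_19(a) = 3 ≥ 1, so the series converges in ℤ_19 to 1/(1 − a) = 1/(1 − (-569297)) = 1/569298. Expand this rational in ℤ_19: compute digits iteratively via d_i = x_i mod 19, x_{i+1} = (x_i − d_i)/19. The first 6 digits are (1, 0, 0, 12, 14, 18).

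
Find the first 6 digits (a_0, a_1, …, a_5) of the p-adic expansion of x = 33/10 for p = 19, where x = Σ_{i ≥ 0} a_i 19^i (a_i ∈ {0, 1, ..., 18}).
(a_0, …, a_5) = (9, 13, 5, 13, 5, 13)

v_19(33/10) = 0 (numerator and denominator both coprime to 19), so x ∈ ℤ_19^×. Compute digits iteratively via a_i = x_i mod 19, x_{i+1} = (x_i − a_i)/19, with x_0 = x:
  x_0 = 33/10;  a_0 = 9;  x_1 = (x_0 − 9)/19 = -3/10
  x_1 = -3/10;  a_1 = 13;  x_2 = (x_1 − 13)/19 = -7/10
  x_2 = -7/10;  a_2 = 5;  x_3 = (x_2 − 5)/19 = -3/10
  x_3 = -3/10;  a_3 = 13;  x_4 = (x_3 − 13)/19 = -7/10
  x_4 = -7/10;  a_4 = 5;  x_5 = (x_4 − 5)/19 = -3/10
  x_5 = -3/10;  a_5 = 13;  x_6 = (x_5 − 13)/19 = -7/10
Digits: (9, 13, 5, 13, 5, 13).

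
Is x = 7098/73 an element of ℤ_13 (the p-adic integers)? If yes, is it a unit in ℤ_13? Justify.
x ∈ ℤ_13 but not a unit; v_13(x) = 2 > 0

ℤ_13 = {x ∈ ℚ_13 : v_13(x) ≥ 0} and ℤ_13^× = {x ∈ ℤ_13 : v_13(x) = 0}. Here v_13(7098/73) = v_13(num) − v_13(den) = 2; compare against these criteria.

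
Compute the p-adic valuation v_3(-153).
v_3(-153) = 2

v_3(n) is the largest exponent k such that 3^k divides n. Factor out: -153 = -3^2 · 17. (Sign doesn't affect v_p.) So v_3(-153) = 2.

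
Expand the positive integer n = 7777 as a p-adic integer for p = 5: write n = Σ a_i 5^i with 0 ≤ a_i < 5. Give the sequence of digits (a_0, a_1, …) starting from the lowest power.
(a_0, a_1, …) = (2, 0, 1, 2, 2, 2)

Repeated division by 5 gives the digits low-to-high: 7777 = 2 + 1·5^2 + 2·5^3 + 2·5^4 + 2·5^5. Digit sequence: (2, 0, 1, 2, 2, 2).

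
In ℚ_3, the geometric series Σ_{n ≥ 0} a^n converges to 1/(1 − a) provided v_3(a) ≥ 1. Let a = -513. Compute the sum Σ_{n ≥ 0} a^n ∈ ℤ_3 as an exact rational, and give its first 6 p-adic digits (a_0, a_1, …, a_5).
Σ a^n = 1/(1 − a) = 1/514;  first 6 digits = (1, 0, 0, 2, 2, 0)

v_3(a) = 3 ≥ 1, so the series converges in ℤ_3 to 1/(1 − a) = 1/(1 − (-513)) = 1/514. Expand this rational in ℤ_3: compute digits iteratively via d_i = x_i mod 3, x_{i+1} = (x_i − d_i)/3. The first 6 digits are (1, 0, 0, 2, 2, 0).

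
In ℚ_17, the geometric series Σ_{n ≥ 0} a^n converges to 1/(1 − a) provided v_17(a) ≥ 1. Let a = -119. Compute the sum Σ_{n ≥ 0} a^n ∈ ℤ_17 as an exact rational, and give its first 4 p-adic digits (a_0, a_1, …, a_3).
Σ a^n = 1/(1 − a) = 1/120;  first 4 digits = (1, 10, 14, 16)

v_17(a) = 1 ≥ 1, so the series converges in ℤ_17 to 1/(1 − a) = 1/(1 − (-119)) = 1/120. Expand this rational in ℤ_17: compute digits iteratively via d_i = x_i mod 17, x_{i+1} = (x_i − d_i)/17. The first 4 digits are (1, 10, 14, 16).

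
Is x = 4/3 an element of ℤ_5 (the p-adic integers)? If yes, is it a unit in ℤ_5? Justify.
x ∈ ℤ_5^× (unit); v_5(x) = 0

ℤ_5 = {x ∈ ℚ_5 : v_5(x) ≥ 0} and ℤ_5^× = {x ∈ ℤ_5 : v_5(x) = 0}. Here v_5(4/3) = v_5(num) − v_5(den) = 0; compare against these criteria.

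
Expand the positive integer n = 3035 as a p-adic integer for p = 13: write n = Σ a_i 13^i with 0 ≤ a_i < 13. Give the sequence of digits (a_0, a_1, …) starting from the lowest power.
(a_0, a_1, …) = (6, 12, 4, 1)

Repeated division by 13 gives the digits low-to-high: 3035 = 6 + 12·13^1 + 4·13^2 + 1·13^3. Digit sequence: (6, 12, 4, 1).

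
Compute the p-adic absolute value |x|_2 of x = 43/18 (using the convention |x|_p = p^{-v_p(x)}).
|43/18|_2 = 2

Step 1 — compute v_2(x) by factoring powers of 2 out of the numerator and denominator: v_2(43/18) = -1. Step 2 — apply |x|_p = p^{-v_p(x)} = 2^{1} = 2.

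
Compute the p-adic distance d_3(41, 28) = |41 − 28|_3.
d_3(41, 28) = 1

Step 1 — x − y = 41 − 28 = 13. Step 2 — v_3(13) = 0 (factor: 13 = (3^0 · 13); the sign does not affect v_p). Step 3 — |x − y|_3 = 3^{0} = 1.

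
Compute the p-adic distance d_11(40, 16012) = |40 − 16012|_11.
d_11(40, 16012) = 1/1331

Step 1 — x − y = 40 − 16012 = -15972. Step 2 — v_11(-15972) = 3 (factor: -15972 = −(11^3 · 12); the sign does not affect v_p). Step 3 — |x − y|_11 = 11^{-3} = 1/1331.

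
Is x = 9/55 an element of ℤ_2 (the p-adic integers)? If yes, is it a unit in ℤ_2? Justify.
x ∈ ℤ_2^× (unit); v_2(x) = 0

ℤ_2 = {x ∈ ℚ_2 : v_2(x) ≥ 0} and ℤ_2^× = {x ∈ ℤ_2 : v_2(x) = 0}. Here v_2(9/55) = v_2(num) − v_2(den) = 0; compare against these criteria.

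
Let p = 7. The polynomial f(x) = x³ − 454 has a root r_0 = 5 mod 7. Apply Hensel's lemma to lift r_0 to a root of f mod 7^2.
r_1 = 12 (mod 49)

Hensel: r_{i+1} = r_i − f(r_i)/f′(r_i) mod 7^{i+2}, where f′(x) = 3x². Iterate:
  r_0 = 5 (mod 7)
  r_1 = 12 (mod 49)
Final: r = 12 with f(r) ≡ 0 mod 7^2.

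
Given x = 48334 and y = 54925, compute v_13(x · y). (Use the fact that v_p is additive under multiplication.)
v_13(2654744950) = 6

v_p(x) = 3 (factor: 48334 = 13^3 · 22); v_p(y) = 3 (factor: 54925 = 13^3 · 25). Additivity: v_p(xy) = v_p(x) + v_p(y) = 3 + 3 = 6. (Direct check: xy = 2654744950 = 13^6 · (550).)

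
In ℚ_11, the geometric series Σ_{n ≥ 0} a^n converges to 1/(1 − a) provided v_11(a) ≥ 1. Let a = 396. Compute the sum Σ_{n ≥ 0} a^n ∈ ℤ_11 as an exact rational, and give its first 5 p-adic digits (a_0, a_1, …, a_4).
Σ a^n = 1/(1 − a) = -1/395;  first 5 digits = (1, 3, 1, 2, 10)

v_11(a) = 1 ≥ 1, so the series converges in ℤ_11 to 1/(1 − a) = 1/(1 − 396) = -1/395. Expand this rational in ℤ_11: compute digits iteratively via d_i = x_i mod 11, x_{i+1} = (x_i − d_i)/11. The first 5 digits are (1, 3, 1, 2, 10).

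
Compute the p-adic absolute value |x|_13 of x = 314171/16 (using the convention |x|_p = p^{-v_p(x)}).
|314171/16|_13 = 1/28561

Step 1 — compute v_13(x) by factoring powers of 13 out of the numerator and denominator: v_13(314171/16) = 4. Step 2 — apply |x|_p = p^{-v_p(x)} = 13^{-4} = 1/28561.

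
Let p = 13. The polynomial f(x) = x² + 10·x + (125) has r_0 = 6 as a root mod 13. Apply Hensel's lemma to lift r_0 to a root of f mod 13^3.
r_2 = 188 (mod 2197)

Hensel: r_{i+1} = r_i − f(r_i)·(f′(r_i))^{-1} mod 13^{i+2}, f′(x) = 2x + 10. Iterate:
  r_0 = 6 (mod 13)
  r_1 = 19 (mod 169)
  r_2 = 188 (mod 2197)
Final: r = 188 satisfies f(r) ≡ 0 mod 13^3.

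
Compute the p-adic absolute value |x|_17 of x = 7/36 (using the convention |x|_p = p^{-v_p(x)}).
|7/36|_17 = 1

Step 1 — compute v_17(x) by factoring powers of 17 out of the numerator and denominator: v_17(7/36) = 0. Step 2 — apply |x|_p = p^{-v_p(x)} = 17^{0} = 1.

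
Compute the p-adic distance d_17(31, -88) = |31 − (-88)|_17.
d_17(31, -88) = 1/17

Step 1 — x − y = 31 − (-88) = 119. Step 2 — v_17(119) = 1 (factor: 119 = (17^1 · 7); the sign does not affect v_p). Step 3 — |x − y|_17 = 17^{-1} = 1/17.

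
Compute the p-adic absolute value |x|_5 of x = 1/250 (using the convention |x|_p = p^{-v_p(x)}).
|1/250|_5 = 125

Step 1 — compute v_5(x) by factoring powers of 5 out of the numerator and denominator: v_5(1/250) = -3. Step 2 — apply |x|_p = p^{-v_p(x)} = 5^{3} = 125.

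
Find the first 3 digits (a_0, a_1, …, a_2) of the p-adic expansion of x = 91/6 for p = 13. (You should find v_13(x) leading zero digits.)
(a_0, …, a_2) = (0, 12, 10)

v_13(91/6) = 1, so a_0 = ... = a_0 = 0. Factor out: x = 13^1 · u with u = 7/6 a unit in ℤ_13. Expand u iteratively via a_{v+i} = u_i mod 13, u_{i+1} = (u_i − a_{v+i})/13:
  u_0 = 7/6;  a_1 = 12;  u_1 = (u_0 − 12)/13 = -5/6
  u_1 = -5/6;  a_2 = 10;  u_2 = (u_1 − 10)/13 = -5/6
Digits: (0, 12, 10).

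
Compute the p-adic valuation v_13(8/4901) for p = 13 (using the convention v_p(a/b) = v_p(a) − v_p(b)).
v_13(8/4901) = -2

Factor powers of 13 from the numerator and denominator of the reduced fraction: 8 = 13^0 · 8 and 4901 = 13^2 · 29. Apply v_p(a/b) = v_p(a) − v_p(b): v_13(8/4901) = 0 − 2 = -2.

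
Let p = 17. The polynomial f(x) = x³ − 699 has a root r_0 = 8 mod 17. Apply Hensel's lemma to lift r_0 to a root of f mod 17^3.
r_2 = 4785 (mod 4913)

Hensel: r_{i+1} = r_i − f(r_i)/f′(r_i) mod 17^{i+2}, where f′(x) = 3x². Iterate:
  r_0 = 8 (mod 17)
  r_1 = 161 (mod 289)
  r_2 = 4785 (mod 4913)
Final: r = 4785 with f(r) ≡ 0 mod 17^3.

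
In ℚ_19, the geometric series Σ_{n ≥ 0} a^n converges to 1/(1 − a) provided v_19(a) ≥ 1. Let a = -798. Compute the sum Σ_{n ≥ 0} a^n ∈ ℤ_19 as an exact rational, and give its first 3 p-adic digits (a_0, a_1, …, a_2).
Σ a^n = 1/(1 − a) = 1/799;  first 3 digits = (1, 15, 13)

v_19(a) = 1 ≥ 1, so the series converges in ℤ_19 to 1/(1 − a) = 1/(1 − (-798)) = 1/799. Expand this rational in ℤ_19: compute digits iteratively via d_i = x_i mod 19, x_{i+1} = (x_i − d_i)/19. The first 3 digits are (1, 15, 13).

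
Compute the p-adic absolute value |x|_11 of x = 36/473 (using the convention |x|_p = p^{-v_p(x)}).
|36/473|_11 = 11

Step 1 — compute v_11(x) by factoring powers of 11 out of the numerator and denominator: v_11(36/473) = -1. Step 2 — apply |x|_p = p^{-v_p(x)} = 11^{1} = 11.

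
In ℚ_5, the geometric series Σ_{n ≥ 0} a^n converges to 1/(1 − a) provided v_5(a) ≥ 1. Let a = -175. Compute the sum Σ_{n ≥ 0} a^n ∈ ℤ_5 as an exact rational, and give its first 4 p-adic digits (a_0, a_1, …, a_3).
Σ a^n = 1/(1 − a) = 1/176;  first 4 digits = (1, 0, 3, 3)

v_5(a) = 2 ≥ 1, so the series converges in ℤ_5 to 1/(1 − a) = 1/(1 − (-175)) = 1/176. Expand this rational in ℤ_5: compute digits iteratively via d_i = x_i mod 5, x_{i+1} = (x_i − d_i)/5. The first 4 digits are (1, 0, 3, 3).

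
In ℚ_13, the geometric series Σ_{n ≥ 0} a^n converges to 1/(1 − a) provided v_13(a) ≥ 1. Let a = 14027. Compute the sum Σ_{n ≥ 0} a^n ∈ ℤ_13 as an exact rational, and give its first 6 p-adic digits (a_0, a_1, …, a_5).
Σ a^n = 1/(1 − a) = -1/14026;  first 6 digits = (1, 0, 5, 6, 12, 9)

v_13(a) = 2 ≥ 1, so the series converges in ℤ_13 to 1/(1 − a) = 1/(1 − 14027) = -1/14026. Expand this rational in ℤ_13: compute digits iteratively via d_i = x_i mod 13, x_{i+1} = (x_i − d_i)/13. The first 6 digits are (1, 0, 5, 6, 12, 9).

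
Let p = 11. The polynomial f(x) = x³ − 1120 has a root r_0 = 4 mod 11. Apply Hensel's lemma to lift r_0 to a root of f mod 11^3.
r_2 = 1236 (mod 1331)

Hensel: r_{i+1} = r_i − f(r_i)/f′(r_i) mod 11^{i+2}, where f′(x) = 3x². Iterate:
  r_0 = 4 (mod 11)
  r_1 = 26 (mod 121)
  r_2 = 1236 (mod 1331)
Final: r = 1236 with f(r) ≡ 0 mod 11^3.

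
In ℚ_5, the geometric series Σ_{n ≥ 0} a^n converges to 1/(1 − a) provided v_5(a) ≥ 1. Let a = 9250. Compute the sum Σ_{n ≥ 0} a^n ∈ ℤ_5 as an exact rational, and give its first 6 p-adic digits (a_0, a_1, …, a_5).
Σ a^n = 1/(1 − a) = -1/9249;  first 6 digits = (1, 0, 0, 4, 4, 2)

v_5(a) = 3 ≥ 1, so the series converges in ℤ_5 to 1/(1 − a) = 1/(1 − 9250) = -1/9249. Expand this rational in ℤ_5: compute digits iteratively via d_i = x_i mod 5, x_{i+1} = (x_i − d_i)/5. The first 6 digits are (1, 0, 0, 4, 4, 2).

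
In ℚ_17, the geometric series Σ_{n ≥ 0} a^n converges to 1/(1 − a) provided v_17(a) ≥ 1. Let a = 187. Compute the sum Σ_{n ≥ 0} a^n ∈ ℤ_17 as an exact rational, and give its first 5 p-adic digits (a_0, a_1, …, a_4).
Σ a^n = 1/(1 − a) = -1/186;  first 5 digits = (1, 11, 2, 12, 14)

v_17(a) = 1 ≥ 1, so the series converges in ℤ_17 to 1/(1 − a) = 1/(1 − 187) = -1/186. Expand this rational in ℤ_17: compute digits iteratively via d_i = x_i mod 17, x_{i+1} = (x_i − d_i)/17. The first 5 digits are (1, 11, 2, 12, 14).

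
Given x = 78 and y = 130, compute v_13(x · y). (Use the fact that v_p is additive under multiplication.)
v_13(10140) = 2

v_p(x) = 1 (factor: 78 = 13^1 · 6); v_p(y) = 1 (factor: 130 = 13^1 · 10). Additivity: v_p(xy) = v_p(x) + v_p(y) = 1 + 1 = 2. (Direct check: xy = 10140 = 13^2 · (60).)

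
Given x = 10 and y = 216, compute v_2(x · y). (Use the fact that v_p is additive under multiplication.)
v_2(2160) = 4

v_p(x) = 1 (factor: 10 = 2^1 · 5); v_p(y) = 3 (factor: 216 = 2^3 · 27). Additivity: v_p(xy) = v_p(x) + v_p(y) = 1 + 3 = 4. (Direct check: xy = 2160 = 2^4 · (135).)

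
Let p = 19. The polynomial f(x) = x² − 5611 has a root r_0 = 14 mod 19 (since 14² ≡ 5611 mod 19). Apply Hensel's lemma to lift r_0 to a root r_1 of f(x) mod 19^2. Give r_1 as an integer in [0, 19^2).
r_1 = 14 (mod 361)

Hensel's recurrence: r_{i+1} = r_i − f(r_i)·(f′(r_i))^{-1} mod 19^{i+2}, with f′(x) = 2x. Iterate:
  r_0 = 14 (mod 19)
  r_1 = 14 (mod 361)
Final: r_1 = 14, and one checks f(r_1) ≡ 0 mod 19^2.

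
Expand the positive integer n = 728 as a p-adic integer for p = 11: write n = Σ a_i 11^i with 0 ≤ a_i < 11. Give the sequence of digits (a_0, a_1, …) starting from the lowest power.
(a_0, a_1, …) = (2, 0, 6)

Repeated division by 11 gives the digits low-to-high: 728 = 2 + 6·11^2. Digit sequence: (2, 0, 6).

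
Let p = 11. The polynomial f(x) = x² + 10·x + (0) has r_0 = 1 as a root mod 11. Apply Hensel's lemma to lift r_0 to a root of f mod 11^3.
r_2 = 1321 (mod 1331)

Hensel: r_{i+1} = r_i − f(r_i)·(f′(r_i))^{-1} mod 11^{i+2}, f′(x) = 2x + 10. Iterate:
  r_0 = 1 (mod 11)
  r_1 = 111 (mod 121)
  r_2 = 1321 (mod 1331)
Final: r = 1321 satisfies f(r) ≡ 0 mod 11^3.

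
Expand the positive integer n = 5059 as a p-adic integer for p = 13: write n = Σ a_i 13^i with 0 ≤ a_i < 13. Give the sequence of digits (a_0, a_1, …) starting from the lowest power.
(a_0, a_1, …) = (2, 12, 3, 2)

Repeated division by 13 gives the digits low-to-high: 5059 = 2 + 12·13^1 + 3·13^2 + 2·13^3. Digit sequence: (2, 12, 3, 2).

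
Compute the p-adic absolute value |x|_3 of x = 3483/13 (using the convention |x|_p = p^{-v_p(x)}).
|3483/13|_3 = 1/81

Step 1 — compute v_3(x) by factoring powers of 3 out of the numerator and denominator: v_3(3483/13) = 4. Step 2 — apply |x|_p = p^{-v_p(x)} = 3^{-4} = 1/81.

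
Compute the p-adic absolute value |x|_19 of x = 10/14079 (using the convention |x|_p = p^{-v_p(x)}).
|10/14079|_19 = 361

Step 1 — compute v_19(x) by factoring powers of 19 out of the numerator and denominator: v_19(10/14079) = -2. Step 2 — apply |x|_p = p^{-v_p(x)} = 19^{2} = 361.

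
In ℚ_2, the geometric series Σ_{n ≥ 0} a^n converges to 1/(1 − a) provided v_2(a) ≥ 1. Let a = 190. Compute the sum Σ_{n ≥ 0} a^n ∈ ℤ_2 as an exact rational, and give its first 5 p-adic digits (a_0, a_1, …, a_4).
Σ a^n = 1/(1 − a) = -1/189;  first 5 digits = (1, 1, 0, 1, 0)

v_2(a) = 1 ≥ 1, so the series converges in ℤ_2 to 1/(1 − a) = 1/(1 − 190) = -1/189. Expand this rational in ℤ_2: compute digits iteratively via d_i = x_i mod 2, x_{i+1} = (x_i − d_i)/2. The first 5 digits are (1, 1, 0, 1, 0).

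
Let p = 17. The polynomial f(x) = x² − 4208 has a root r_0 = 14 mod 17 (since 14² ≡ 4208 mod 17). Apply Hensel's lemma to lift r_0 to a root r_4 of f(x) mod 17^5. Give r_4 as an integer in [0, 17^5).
r_4 = 990808 (mod 1419857)

Hensel's recurrence: r_{i+1} = r_i − f(r_i)·(f′(r_i))^{-1} mod 17^{i+2}, with f′(x) = 2x. Iterate:
  r_0 = 14 (mod 17)
  r_1 = 116 (mod 289)
  r_2 = 3295 (mod 4913)
  r_3 = 72077 (mod 83521)
  r_4 = 990808 (mod 1419857)
Final: r_4 = 990808, and one checks f(r_4) ≡ 0 mod 17^5.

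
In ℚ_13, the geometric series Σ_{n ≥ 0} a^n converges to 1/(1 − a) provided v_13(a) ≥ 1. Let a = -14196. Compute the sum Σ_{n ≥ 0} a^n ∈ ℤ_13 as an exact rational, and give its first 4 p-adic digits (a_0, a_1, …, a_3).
Σ a^n = 1/(1 − a) = 1/14197;  first 4 digits = (1, 0, 7, 6)

v_13(a) = 2 ≥ 1, so the series converges in ℤ_13 to 1/(1 − a) = 1/(1 − (-14196)) = 1/14197. Expand this rational in ℤ_13: compute digits iteratively via d_i = x_i mod 13, x_{i+1} = (x_i − d_i)/13. The first 4 digits are (1, 0, 7, 6).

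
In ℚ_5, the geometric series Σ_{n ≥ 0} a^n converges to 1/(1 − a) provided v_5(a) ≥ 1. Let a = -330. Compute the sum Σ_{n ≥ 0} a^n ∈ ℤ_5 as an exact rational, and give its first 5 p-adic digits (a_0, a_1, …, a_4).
Σ a^n = 1/(1 − a) = 1/331;  first 5 digits = (1, 4, 2, 2, 0)

v_5(a) = 1 ≥ 1, so the series converges in ℤ_5 to 1/(1 − a) = 1/(1 − (-330)) = 1/331. Expand this rational in ℤ_5: compute digits iteratively via d_i = x_i mod 5, x_{i+1} = (x_i − d_i)/5. The first 5 digits are (1, 4, 2, 2, 0).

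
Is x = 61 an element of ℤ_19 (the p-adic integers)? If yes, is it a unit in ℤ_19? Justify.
x ∈ ℤ_19^× (unit); v_19(x) = 0

ℤ_19 = {x ∈ ℚ_19 : v_19(x) ≥ 0} and ℤ_19^× = {x ∈ ℤ_19 : v_19(x) = 0}. Here v_19(61) = v_19(num) − v_19(den) = 0; compare against these criteria.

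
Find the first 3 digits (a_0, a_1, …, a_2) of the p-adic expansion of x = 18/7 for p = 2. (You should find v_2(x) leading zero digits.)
(a_0, …, a_2) = (0, 1, 1)

v_2(18/7) = 1, so a_0 = ... = a_0 = 0. Factor out: x = 2^1 · u with u = 9/7 a unit in ℤ_2. Expand u iteratively via a_{v+i} = u_i mod 2, u_{i+1} = (u_i − a_{v+i})/2:
  u_0 = 9/7;  a_1 = 1;  u_1 = (u_0 − 1)/2 = 1/7
  u_1 = 1/7;  a_2 = 1;  u_2 = (u_1 − 1)/2 = -3/7
Digits: (0, 1, 1).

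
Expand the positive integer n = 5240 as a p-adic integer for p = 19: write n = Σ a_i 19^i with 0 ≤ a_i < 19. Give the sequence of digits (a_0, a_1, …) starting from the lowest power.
(a_0, a_1, …) = (15, 9, 14)

Repeated division by 19 gives the digits low-to-high: 5240 = 15 + 9·19^1 + 14·19^2. Digit sequence: (15, 9, 14).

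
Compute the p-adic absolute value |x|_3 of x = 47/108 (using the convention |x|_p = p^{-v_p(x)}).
|47/108|_3 = 27

Step 1 — compute v_3(x) by factoring powers of 3 out of the numerator and denominator: v_3(47/108) = -3. Step 2 — apply |x|_p = p^{-v_p(x)} = 3^{3} = 27.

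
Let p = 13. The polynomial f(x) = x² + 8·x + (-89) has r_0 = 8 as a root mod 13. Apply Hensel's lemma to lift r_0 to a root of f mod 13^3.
r_2 = 1295 (mod 2197)

Hensel: r_{i+1} = r_i − f(r_i)·(f′(r_i))^{-1} mod 13^{i+2}, f′(x) = 2x + 8. Iterate:
  r_0 = 8 (mod 13)
  r_1 = 112 (mod 169)
  r_2 = 1295 (mod 2197)
Final: r = 1295 satisfies f(r) ≡ 0 mod 13^3.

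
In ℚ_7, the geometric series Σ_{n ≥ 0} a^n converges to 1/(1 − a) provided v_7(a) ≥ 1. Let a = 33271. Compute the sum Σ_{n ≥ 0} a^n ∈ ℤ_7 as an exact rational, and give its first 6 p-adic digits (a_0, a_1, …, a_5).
Σ a^n = 1/(1 − a) = -1/33270;  first 6 digits = (1, 0, 0, 6, 6, 1)

v_7(a) = 3 ≥ 1, so the series converges in ℤ_7 to 1/(1 − a) = 1/(1 − 33271) = -1/33270. Expand this rational in ℤ_7: compute digits iteratively via d_i = x_i mod 7, x_{i+1} = (x_i − d_i)/7. The first 6 digits are (1, 0, 0, 6, 6, 1).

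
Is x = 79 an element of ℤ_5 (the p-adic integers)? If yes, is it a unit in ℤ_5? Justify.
x ∈ ℤ_5^× (unit); v_5(x) = 0

ℤ_5 = {x ∈ ℚ_5 : v_5(x) ≥ 0} and ℤ_5^× = {x ∈ ℤ_5 : v_5(x) = 0}. Here v_5(79) = v_5(num) − v_5(den) = 0; compare against these criteria.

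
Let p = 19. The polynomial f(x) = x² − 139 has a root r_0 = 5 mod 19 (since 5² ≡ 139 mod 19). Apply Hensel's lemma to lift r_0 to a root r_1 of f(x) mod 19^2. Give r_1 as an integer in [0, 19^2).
r_1 = 233 (mod 361)

Hensel's recurrence: r_{i+1} = r_i − f(r_i)·(f′(r_i))^{-1} mod 19^{i+2}, with f′(x) = 2x. Iterate:
  r_0 = 5 (mod 19)
  r_1 = 233 (mod 361)
Final: r_1 = 233, and one checks f(r_1) ≡ 0 mod 19^2.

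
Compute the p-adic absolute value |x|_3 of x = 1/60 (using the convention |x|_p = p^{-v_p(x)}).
|1/60|_3 = 3

Step 1 — compute v_3(x) by factoring powers of 3 out of the numerator and denominator: v_3(1/60) = -1. Step 2 — apply |x|_p = p^{-v_p(x)} = 3^{1} = 3.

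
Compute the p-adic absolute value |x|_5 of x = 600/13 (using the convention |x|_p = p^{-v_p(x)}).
|600/13|_5 = 1/25

Step 1 — compute v_5(x) by factoring powers of 5 out of the numerator and denominator: v_5(600/13) = 2. Step 2 — apply |x|_p = p^{-v_p(x)} = 5^{-2} = 1/25.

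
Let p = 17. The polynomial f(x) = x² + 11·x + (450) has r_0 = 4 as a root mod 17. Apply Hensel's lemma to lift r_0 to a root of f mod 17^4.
r_3 = 48012 (mod 83521)

Hensel: r_{i+1} = r_i − f(r_i)·(f′(r_i))^{-1} mod 17^{i+2}, f′(x) = 2x + 11. Iterate:
  r_0 = 4 (mod 17)
  r_1 = 38 (mod 289)
  r_2 = 3795 (mod 4913)
  r_3 = 48012 (mod 83521)
Final: r = 48012 satisfies f(r) ≡ 0 mod 17^4.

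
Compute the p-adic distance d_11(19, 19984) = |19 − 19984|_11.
d_11(19, 19984) = 1/1331

Step 1 — x − y = 19 − 19984 = -19965. Step 2 — v_11(-19965) = 3 (factor: -19965 = −(11^3 · 15); the sign does not affect v_p). Step 3 — |x − y|_11 = 11^{-3} = 1/1331.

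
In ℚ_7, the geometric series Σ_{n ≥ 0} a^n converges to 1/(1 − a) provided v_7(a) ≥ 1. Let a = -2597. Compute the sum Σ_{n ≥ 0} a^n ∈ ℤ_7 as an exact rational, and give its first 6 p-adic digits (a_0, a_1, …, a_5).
Σ a^n = 1/(1 − a) = 1/2598;  first 6 digits = (1, 0, 3, 6, 0, 2)

v_7(a) = 2 ≥ 1, so the series converges in ℤ_7 to 1/(1 − a) = 1/(1 − (-2597)) = 1/2598. Expand this rational in ℤ_7: compute digits iteratively via d_i = x_i mod 7, x_{i+1} = (x_i − d_i)/7. The first 6 digits are (1, 0, 3, 6, 0, 2).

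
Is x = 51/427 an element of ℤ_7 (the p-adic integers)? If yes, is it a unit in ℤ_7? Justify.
x ∉ ℤ_7 (v_7(x) = -1 < 0)

ℤ_7 = {x ∈ ℚ_7 : v_7(x) ≥ 0} and ℤ_7^× = {x ∈ ℤ_7 : v_7(x) = 0}. Here v_7(51/427) = v_7(num) − v_7(den) = -1; compare against these criteria.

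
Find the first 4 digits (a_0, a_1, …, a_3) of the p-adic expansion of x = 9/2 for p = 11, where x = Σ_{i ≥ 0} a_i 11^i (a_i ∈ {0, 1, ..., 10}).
(a_0, …, a_3) = (10, 5, 5, 5)

v_11(9/2) = 0 (numerator and denominator both coprime to 11), so x ∈ ℤ_11^×. Compute digits iteratively via a_i = x_i mod 11, x_{i+1} = (x_i − a_i)/11, with x_0 = x:
  x_0 = 9/2;  a_0 = 10;  x_1 = (x_0 − 10)/11 = -1/2
  x_1 = -1/2;  a_1 = 5;  x_2 = (x_1 − 5)/11 = -1/2
  x_2 = -1/2;  a_2 = 5;  x_3 = (x_2 − 5)/11 = -1/2
  x_3 = -1/2;  a_3 = 5;  x_4 = (x_3 − 5)/11 = -1/2
Digits: (10, 5, 5, 5).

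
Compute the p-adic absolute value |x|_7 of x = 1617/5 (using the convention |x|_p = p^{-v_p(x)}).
|1617/5|_7 = 1/49

Step 1 — compute v_7(x) by factoring powers of 7 out of the numerator and denominator: v_7(1617/5) = 2. Step 2 — apply |x|_p = p^{-v_p(x)} = 7^{-2} = 1/49.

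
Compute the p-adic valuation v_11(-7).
v_11(-7) = 0

v_11(n) is the largest exponent k such that 11^k divides n. Factor out: -7 = -11^0 · 7. (Sign doesn't affect v_p.) So v_11(-7) = 0.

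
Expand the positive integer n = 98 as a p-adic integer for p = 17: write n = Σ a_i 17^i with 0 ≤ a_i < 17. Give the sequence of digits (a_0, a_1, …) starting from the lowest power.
(a_0, a_1, …) = (13, 5)

Repeated division by 17 gives the digits low-to-high: 98 = 13 + 5·17^1. Digit sequence: (13, 5).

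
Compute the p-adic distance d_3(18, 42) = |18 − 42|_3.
d_3(18, 42) = 1/3

Step 1 — x − y = 18 − 42 = -24. Step 2 — v_3(-24) = 1 (factor: -24 = −(3^1 · 8); the sign does not affect v_p). Step 3 — |x − y|_3 = 3^{-1} = 1/3.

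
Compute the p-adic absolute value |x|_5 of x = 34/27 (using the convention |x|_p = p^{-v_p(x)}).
|34/27|_5 = 1

Step 1 — compute v_5(x) by factoring powers of 5 out of the numerator and denominator: v_5(34/27) = 0. Step 2 — apply |x|_p = p^{-v_p(x)} = 5^{0} = 1.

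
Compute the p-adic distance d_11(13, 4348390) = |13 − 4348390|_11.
d_11(13, 4348390) = 1/161051

Step 1 — x − y = 13 − 4348390 = -4348377. Step 2 — v_11(-4348377) = 5 (factor: -4348377 = −(11^5 · 27); the sign does not affect v_p). Step 3 — |x − y|_11 = 11^{-5} = 1/161051.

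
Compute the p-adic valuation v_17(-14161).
v_17(-14161) = 2

v_17(n) is the largest exponent k such that 17^k divides n. Factor out: -14161 = -17^2 · 49. (Sign doesn't affect v_p.) So v_17(-14161) = 2.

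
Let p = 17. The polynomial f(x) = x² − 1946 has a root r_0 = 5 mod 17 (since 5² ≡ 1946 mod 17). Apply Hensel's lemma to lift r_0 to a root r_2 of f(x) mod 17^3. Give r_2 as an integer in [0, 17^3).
r_2 = 226 (mod 4913)

Hensel's recurrence: r_{i+1} = r_i − f(r_i)·(f′(r_i))^{-1} mod 17^{i+2}, with f′(x) = 2x. Iterate:
  r_0 = 5 (mod 17)
  r_1 = 226 (mod 289)
  r_2 = 226 (mod 4913)
Final: r_2 = 226, and one checks f(r_2) ≡ 0 mod 17^3.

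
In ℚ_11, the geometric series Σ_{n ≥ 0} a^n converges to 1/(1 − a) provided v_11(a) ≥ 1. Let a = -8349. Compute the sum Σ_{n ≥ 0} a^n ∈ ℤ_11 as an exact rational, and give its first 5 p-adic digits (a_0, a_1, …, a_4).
Σ a^n = 1/(1 − a) = 1/8350;  first 5 digits = (1, 0, 8, 4, 8)

v_11(a) = 2 ≥ 1, so the series converges in ℤ_11 to 1/(1 − a) = 1/(1 − (-8349)) = 1/8350. Expand this rational in ℤ_11: compute digits iteratively via d_i = x_i mod 11, x_{i+1} = (x_i − d_i)/11. The first 5 digits are (1, 0, 8, 4, 8).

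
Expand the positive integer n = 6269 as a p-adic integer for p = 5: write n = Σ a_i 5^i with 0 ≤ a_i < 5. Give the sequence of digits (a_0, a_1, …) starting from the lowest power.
(a_0, a_1, …) = (4, 3, 0, 0, 0, 2)

Repeated division by 5 gives the digits low-to-high: 6269 = 4 + 3·5^1 + 2·5^5. Digit sequence: (4, 3, 0, 0, 0, 2).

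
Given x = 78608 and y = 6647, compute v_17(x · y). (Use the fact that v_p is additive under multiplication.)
v_17(522507376) = 5

v_p(x) = 3 (factor: 78608 = 17^3 · 16); v_p(y) = 2 (factor: 6647 = 17^2 · 23). Additivity: v_p(xy) = v_p(x) + v_p(y) = 3 + 2 = 5. (Direct check: xy = 522507376 = 17^5 · (368).)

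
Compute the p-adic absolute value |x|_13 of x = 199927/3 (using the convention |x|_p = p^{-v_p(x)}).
|199927/3|_13 = 1/28561

Step 1 — compute v_13(x) by factoring powers of 13 out of the numerator and denominator: v_13(199927/3) = 4. Step 2 — apply |x|_p = p^{-v_p(x)} = 13^{-4} = 1/28561.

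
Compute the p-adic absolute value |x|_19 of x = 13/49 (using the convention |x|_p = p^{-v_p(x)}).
|13/49|_19 = 1

Step 1 — compute v_19(x) by factoring powers of 19 out of the numerator and denominator: v_19(13/49) = 0. Step 2 — apply |x|_p = p^{-v_p(x)} = 19^{0} = 1.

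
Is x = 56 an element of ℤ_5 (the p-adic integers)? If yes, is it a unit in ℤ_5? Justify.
x ∈ ℤ_5^× (unit); v_5(x) = 0

ℤ_5 = {x ∈ ℚ_5 : v_5(x) ≥ 0} and ℤ_5^× = {x ∈ ℤ_5 : v_5(x) = 0}. Here v_5(56) = v_5(num) − v_5(den) = 0; compare against these criteria.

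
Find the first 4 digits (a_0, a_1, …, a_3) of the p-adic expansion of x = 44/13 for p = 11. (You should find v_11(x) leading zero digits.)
(a_0, …, a_3) = (0, 2, 10, 5)

v_11(44/13) = 1, so a_0 = ... = a_0 = 0. Factor out: x = 11^1 · u with u = 4/13 a unit in ℤ_11. Expand u iteratively via a_{v+i} = u_i mod 11, u_{i+1} = (u_i − a_{v+i})/11:
  u_0 = 4/13;  a_1 = 2;  u_1 = (u_0 − 2)/11 = -2/13
  u_1 = -2/13;  a_2 = 10;  u_2 = (u_1 − 10)/11 = -12/13
  u_2 = -12/13;  a_3 = 5;  u_3 = (u_2 − 5)/11 = -7/13
Digits: (0, 2, 10, 5).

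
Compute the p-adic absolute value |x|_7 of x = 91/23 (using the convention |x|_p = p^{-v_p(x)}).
|91/23|_7 = 1/7

Step 1 — compute v_7(x) by factoring powers of 7 out of the numerator and denominator: v_7(91/23) = 1. Step 2 — apply |x|_p = p^{-v_p(x)} = 7^{-1} = 1/7.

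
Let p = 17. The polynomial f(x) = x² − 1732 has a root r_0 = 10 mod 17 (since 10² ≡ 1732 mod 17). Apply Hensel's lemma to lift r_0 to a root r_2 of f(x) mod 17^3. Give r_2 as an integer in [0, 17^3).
r_2 = 1999 (mod 4913)

Hensel's recurrence: r_{i+1} = r_i − f(r_i)·(f′(r_i))^{-1} mod 17^{i+2}, with f′(x) = 2x. Iterate:
  r_0 = 10 (mod 17)
  r_1 = 265 (mod 289)
  r_2 = 1999 (mod 4913)
Final: r_2 = 1999, and one checks f(r_2) ≡ 0 mod 17^3.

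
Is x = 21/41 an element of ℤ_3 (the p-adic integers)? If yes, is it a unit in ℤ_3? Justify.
x ∈ ℤ_3 but not a unit; v_3(x) = 1 > 0

ℤ_3 = {x ∈ ℚ_3 : v_3(x) ≥ 0} and ℤ_3^× = {x ∈ ℤ_3 : v_3(x) = 0}. Here v_3(21/41) = v_3(num) − v_3(den) = 1; compare against these criteria.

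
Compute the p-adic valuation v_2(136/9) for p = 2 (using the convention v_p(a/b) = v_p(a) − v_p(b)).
v_2(136/9) = 3

Factor powers of 2 from the numerator and denominator of the reduced fraction: 136 = 2^3 · 17 and 9 = 2^0 · 9. Apply v_p(a/b) = v_p(a) − v_p(b): v_2(136/9) = 3 − 0 = 3.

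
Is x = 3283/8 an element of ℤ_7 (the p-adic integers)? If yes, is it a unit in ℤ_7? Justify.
x ∈ ℤ_7 but not a unit; v_7(x) = 2 > 0

ℤ_7 = {x ∈ ℚ_7 : v_7(x) ≥ 0} and ℤ_7^× = {x ∈ ℤ_7 : v_7(x) = 0}. Here v_7(3283/8) = v_7(num) − v_7(den) = 2; compare against these criteria.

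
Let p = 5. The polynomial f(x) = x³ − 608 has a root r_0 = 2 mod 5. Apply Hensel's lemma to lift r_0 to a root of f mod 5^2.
r_1 = 2 (mod 25)

Hensel: r_{i+1} = r_i − f(r_i)/f′(r_i) mod 5^{i+2}, where f′(x) = 3x². Iterate:
  r_0 = 2 (mod 5)
  r_1 = 2 (mod 25)
Final: r = 2 with f(r) ≡ 0 mod 5^2.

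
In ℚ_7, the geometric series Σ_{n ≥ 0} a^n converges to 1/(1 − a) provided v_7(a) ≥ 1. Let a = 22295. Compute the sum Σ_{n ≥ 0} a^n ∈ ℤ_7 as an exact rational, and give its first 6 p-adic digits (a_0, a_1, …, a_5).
Σ a^n = 1/(1 − a) = -1/22294;  first 6 digits = (1, 0, 0, 2, 2, 1)

v_7(a) = 3 ≥ 1, so the series converges in ℤ_7 to 1/(1 − a) = 1/(1 − 22295) = -1/22294. Expand this rational in ℤ_7: compute digits iteratively via d_i = x_i mod 7, x_{i+1} = (x_i − d_i)/7. The first 6 digits are (1, 0, 0, 2, 2, 1).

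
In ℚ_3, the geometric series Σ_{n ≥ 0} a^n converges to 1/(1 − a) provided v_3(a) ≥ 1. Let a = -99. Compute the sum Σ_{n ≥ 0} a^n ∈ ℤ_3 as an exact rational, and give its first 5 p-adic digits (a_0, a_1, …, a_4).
Σ a^n = 1/(1 − a) = 1/100;  first 5 digits = (1, 0, 1, 2, 2)

v_3(a) = 2 ≥ 1, so the series converges in ℤ_3 to 1/(1 − a) = 1/(1 − (-99)) = 1/100. Expand this rational in ℤ_3: compute digits iteratively via d_i = x_i mod 3, x_{i+1} = (x_i − d_i)/3. The first 5 digits are (1, 0, 1, 2, 2).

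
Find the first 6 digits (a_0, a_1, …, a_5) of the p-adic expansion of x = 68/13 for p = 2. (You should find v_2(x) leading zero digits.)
(a_0, …, a_5) = (0, 0, 1, 0, 1, 0)

v_2(68/13) = 2, so a_0 = ... = a_1 = 0. Factor out: x = 2^2 · u with u = 17/13 a unit in ℤ_2. Expand u iteratively via a_{v+i} = u_i mod 2, u_{i+1} = (u_i − a_{v+i})/2:
  u_0 = 17/13;  a_2 = 1;  u_1 = (u_0 − 1)/2 = 2/13
  u_1 = 2/13;  a_3 = 0;  u_2 = (u_1 − 0)/2 = 1/13
  u_2 = 1/13;  a_4 = 1;  u_3 = (u_2 − 1)/2 = -6/13
  u_3 = -6/13;  a_5 = 0;  u_4 = (u_3 − 0)/2 = -3/13
Digits: (0, 0, 1, 0, 1, 0).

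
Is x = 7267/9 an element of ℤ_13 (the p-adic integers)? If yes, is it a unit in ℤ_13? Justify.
x ∈ ℤ_13 but not a unit; v_13(x) = 2 > 0

ℤ_13 = {x ∈ ℚ_13 : v_13(x) ≥ 0} and ℤ_13^× = {x ∈ ℤ_13 : v_13(x) = 0}. Here v_13(7267/9) = v_13(num) − v_13(den) = 2; compare against these criteria.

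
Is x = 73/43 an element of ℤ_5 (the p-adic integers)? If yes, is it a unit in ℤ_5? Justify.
x ∈ ℤ_5^× (unit); v_5(x) = 0

ℤ_5 = {x ∈ ℚ_5 : v_5(x) ≥ 0} and ℤ_5^× = {x ∈ ℤ_5 : v_5(x) = 0}. Here v_5(73/43) = v_5(num) − v_5(den) = 0; compare against these criteria.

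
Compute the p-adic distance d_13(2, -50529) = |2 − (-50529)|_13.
d_13(2, -50529) = 1/2197

Step 1 — x − y = 2 − (-50529) = 50531. Step 2 — v_13(50531) = 3 (factor: 50531 = (13^3 · 23); the sign does not affect v_p). Step 3 — |x − y|_13 = 13^{-3} = 1/2197.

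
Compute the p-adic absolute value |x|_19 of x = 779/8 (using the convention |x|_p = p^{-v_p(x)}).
|779/8|_19 = 1/19

Step 1 — compute v_19(x) by factoring powers of 19 out of the numerator and denominator: v_19(779/8) = 1. Step 2 — apply |x|_p = p^{-v_p(x)} = 19^{-1} = 1/19.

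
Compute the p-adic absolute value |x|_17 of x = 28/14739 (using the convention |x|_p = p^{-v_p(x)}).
|28/14739|_17 = 4913

Step 1 — compute v_17(x) by factoring powers of 17 out of the numerator and denominator: v_17(28/14739) = -3. Step 2 — apply |x|_p = p^{-v_p(x)} = 17^{3} = 4913.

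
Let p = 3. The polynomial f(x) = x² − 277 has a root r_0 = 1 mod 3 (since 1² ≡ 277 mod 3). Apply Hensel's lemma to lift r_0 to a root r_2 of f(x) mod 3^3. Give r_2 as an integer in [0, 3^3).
r_2 = 13 (mod 27)

Hensel's recurrence: r_{i+1} = r_i − f(r_i)·(f′(r_i))^{-1} mod 3^{i+2}, with f′(x) = 2x. Iterate:
  r_0 = 1 (mod 3)
  r_1 = 4 (mod 9)
  r_2 = 13 (mod 27)
Final: r_2 = 13, and one checks f(r_2) ≡ 0 mod 3^3.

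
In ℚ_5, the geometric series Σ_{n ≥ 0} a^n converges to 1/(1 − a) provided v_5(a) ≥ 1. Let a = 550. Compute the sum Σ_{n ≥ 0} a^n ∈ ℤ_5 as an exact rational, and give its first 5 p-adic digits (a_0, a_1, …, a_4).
Σ a^n = 1/(1 − a) = -1/549;  first 5 digits = (1, 0, 2, 4, 4)

v_5(a) = 2 ≥ 1, so the series converges in ℤ_5 to 1/(1 − a) = 1/(1 − 550) = -1/549. Expand this rational in ℤ_5: compute digits iteratively via d_i = x_i mod 5, x_{i+1} = (x_i − d_i)/5. The first 5 digits are (1, 0, 2, 4, 4).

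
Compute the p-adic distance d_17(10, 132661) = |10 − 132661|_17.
d_17(10, 132661) = 1/4913

Step 1 — x − y = 10 − 132661 = -132651. Step 2 — v_17(-132651) = 3 (factor: -132651 = −(17^3 · 27); the sign does not affect v_p). Step 3 — |x − y|_17 = 17^{-3} = 1/4913.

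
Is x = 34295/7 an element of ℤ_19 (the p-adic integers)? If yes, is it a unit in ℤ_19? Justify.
x ∈ ℤ_19 but not a unit; v_19(x) = 3 > 0

ℤ_19 = {x ∈ ℚ_19 : v_19(x) ≥ 0} and ℤ_19^× = {x ∈ ℤ_19 : v_19(x) = 0}. Here v_19(34295/7) = v_19(num) − v_19(den) = 3; compare against these criteria.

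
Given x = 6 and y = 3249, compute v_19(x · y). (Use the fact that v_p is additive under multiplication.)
v_19(19494) = 2

v_p(x) = 0 (factor: 6 = 19^0 · 6); v_p(y) = 2 (factor: 3249 = 19^2 · 9). Additivity: v_p(xy) = v_p(x) + v_p(y) = 0 + 2 = 2. (Direct check: xy = 19494 = 19^2 · (54).)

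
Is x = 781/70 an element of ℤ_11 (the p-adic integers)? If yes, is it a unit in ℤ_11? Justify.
x ∈ ℤ_11 but not a unit; v_11(x) = 1 > 0

ℤ_11 = {x ∈ ℚ_11 : v_11(x) ≥ 0} and ℤ_11^× = {x ∈ ℤ_11 : v_11(x) = 0}. Here v_11(781/70) = v_11(num) − v_11(den) = 1; compare against these criteria.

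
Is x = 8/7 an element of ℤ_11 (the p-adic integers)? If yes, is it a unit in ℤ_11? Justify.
x ∈ ℤ_11^× (unit); v_11(x) = 0

ℤ_11 = {x ∈ ℚ_11 : v_11(x) ≥ 0} and ℤ_11^× = {x ∈ ℤ_11 : v_11(x) = 0}. Here v_11(8/7) = v_11(num) − v_11(den) = 0; compare against these criteria.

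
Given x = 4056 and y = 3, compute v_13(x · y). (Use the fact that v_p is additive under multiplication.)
v_13(12168) = 2

v_p(x) = 2 (factor: 4056 = 13^2 · 24); v_p(y) = 0 (factor: 3 = 13^0 · 3). Additivity: v_p(xy) = v_p(x) + v_p(y) = 2 + 0 = 2. (Direct check: xy = 12168 = 13^2 · (72).)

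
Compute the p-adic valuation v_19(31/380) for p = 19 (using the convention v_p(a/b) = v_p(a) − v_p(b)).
v_19(31/380) = -1

Factor powers of 19 from the numerator and denominator of the reduced fraction: 31 = 19^0 · 31 and 380 = 19^1 · 20. Apply v_p(a/b) = v_p(a) − v_p(b): v_19(31/380) = 0 − 1 = -1.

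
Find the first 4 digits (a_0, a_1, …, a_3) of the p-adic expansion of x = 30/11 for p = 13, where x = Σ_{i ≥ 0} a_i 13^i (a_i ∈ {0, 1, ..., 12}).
(a_0, …, a_3) = (11, 10, 11, 5)

v_13(30/11) = 0 (numerator and denominator both coprime to 13), so x ∈ ℤ_13^×. Compute digits iteratively via a_i = x_i mod 13, x_{i+1} = (x_i − a_i)/13, with x_0 = x:
  x_0 = 30/11;  a_0 = 11;  x_1 = (x_0 − 11)/13 = -7/11
  x_1 = -7/11;  a_1 = 10;  x_2 = (x_1 − 10)/13 = -9/11
  x_2 = -9/11;  a_2 = 11;  x_3 = (x_2 − 11)/13 = -10/11
  x_3 = -10/11;  a_3 = 5;  x_4 = (x_3 − 5)/13 = -5/11
Digits: (11, 10, 11, 5).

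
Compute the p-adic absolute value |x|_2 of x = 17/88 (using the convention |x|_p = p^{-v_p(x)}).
|17/88|_2 = 8

Step 1 — compute v_2(x) by factoring powers of 2 out of the numerator and denominator: v_2(17/88) = -3. Step 2 — apply |x|_p = p^{-v_p(x)} = 2^{3} = 8.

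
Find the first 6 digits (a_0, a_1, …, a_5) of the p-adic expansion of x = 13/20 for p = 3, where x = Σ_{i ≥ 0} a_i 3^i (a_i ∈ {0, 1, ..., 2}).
(a_0, …, a_5) = (2, 0, 0, 1, 1, 0)

v_3(13/20) = 0 (numerator and denominator both coprime to 3), so x ∈ ℤ_3^×. Compute digits iteratively via a_i = x_i mod 3, x_{i+1} = (x_i − a_i)/3, with x_0 = x:
  x_0 = 13/20;  a_0 = 2;  x_1 = (x_0 − 2)/3 = -9/20
  x_1 = -9/20;  a_1 = 0;  x_2 = (x_1 − 0)/3 = -3/20
  x_2 = -3/20;  a_2 = 0;  x_3 = (x_2 − 0)/3 = -1/20
  x_3 = -1/20;  a_3 = 1;  x_4 = (x_3 − 1)/3 = -7/20
  x_4 = -7/20;  a_4 = 1;  x_5 = (x_4 − 1)/3 = -9/20
  x_5 = -9/20;  a_5 = 0;  x_6 = (x_5 − 0)/3 = -3/20
Digits: (2, 0, 0, 1, 1, 0).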